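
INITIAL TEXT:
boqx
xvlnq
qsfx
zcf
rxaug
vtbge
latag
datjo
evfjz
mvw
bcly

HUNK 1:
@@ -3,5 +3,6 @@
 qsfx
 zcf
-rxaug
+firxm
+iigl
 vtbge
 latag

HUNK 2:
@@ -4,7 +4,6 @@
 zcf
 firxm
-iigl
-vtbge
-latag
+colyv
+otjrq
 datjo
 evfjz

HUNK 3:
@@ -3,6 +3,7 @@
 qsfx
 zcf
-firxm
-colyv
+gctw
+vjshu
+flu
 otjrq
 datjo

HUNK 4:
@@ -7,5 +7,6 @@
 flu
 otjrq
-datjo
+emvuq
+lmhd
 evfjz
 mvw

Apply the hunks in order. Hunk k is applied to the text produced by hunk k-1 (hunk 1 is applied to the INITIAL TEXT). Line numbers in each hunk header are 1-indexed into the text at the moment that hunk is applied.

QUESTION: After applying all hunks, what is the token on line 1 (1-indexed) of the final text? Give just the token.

Hunk 1: at line 3 remove [rxaug] add [firxm,iigl] -> 12 lines: boqx xvlnq qsfx zcf firxm iigl vtbge latag datjo evfjz mvw bcly
Hunk 2: at line 4 remove [iigl,vtbge,latag] add [colyv,otjrq] -> 11 lines: boqx xvlnq qsfx zcf firxm colyv otjrq datjo evfjz mvw bcly
Hunk 3: at line 3 remove [firxm,colyv] add [gctw,vjshu,flu] -> 12 lines: boqx xvlnq qsfx zcf gctw vjshu flu otjrq datjo evfjz mvw bcly
Hunk 4: at line 7 remove [datjo] add [emvuq,lmhd] -> 13 lines: boqx xvlnq qsfx zcf gctw vjshu flu otjrq emvuq lmhd evfjz mvw bcly
Final line 1: boqx

Answer: boqx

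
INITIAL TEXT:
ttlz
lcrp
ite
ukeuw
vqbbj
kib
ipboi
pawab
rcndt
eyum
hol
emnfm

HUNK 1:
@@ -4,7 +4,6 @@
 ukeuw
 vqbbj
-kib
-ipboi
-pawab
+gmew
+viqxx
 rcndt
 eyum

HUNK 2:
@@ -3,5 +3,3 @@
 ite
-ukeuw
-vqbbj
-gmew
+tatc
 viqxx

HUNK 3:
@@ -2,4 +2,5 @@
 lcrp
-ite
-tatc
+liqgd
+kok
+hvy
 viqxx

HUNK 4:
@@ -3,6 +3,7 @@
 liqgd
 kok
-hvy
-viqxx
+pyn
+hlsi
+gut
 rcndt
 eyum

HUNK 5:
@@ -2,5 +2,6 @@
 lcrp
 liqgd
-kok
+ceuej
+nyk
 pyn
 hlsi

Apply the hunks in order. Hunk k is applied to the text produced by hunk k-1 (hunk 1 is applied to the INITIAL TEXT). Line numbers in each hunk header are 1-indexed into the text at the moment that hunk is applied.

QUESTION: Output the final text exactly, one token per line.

Answer: ttlz
lcrp
liqgd
ceuej
nyk
pyn
hlsi
gut
rcndt
eyum
hol
emnfm

Derivation:
Hunk 1: at line 4 remove [kib,ipboi,pawab] add [gmew,viqxx] -> 11 lines: ttlz lcrp ite ukeuw vqbbj gmew viqxx rcndt eyum hol emnfm
Hunk 2: at line 3 remove [ukeuw,vqbbj,gmew] add [tatc] -> 9 lines: ttlz lcrp ite tatc viqxx rcndt eyum hol emnfm
Hunk 3: at line 2 remove [ite,tatc] add [liqgd,kok,hvy] -> 10 lines: ttlz lcrp liqgd kok hvy viqxx rcndt eyum hol emnfm
Hunk 4: at line 3 remove [hvy,viqxx] add [pyn,hlsi,gut] -> 11 lines: ttlz lcrp liqgd kok pyn hlsi gut rcndt eyum hol emnfm
Hunk 5: at line 2 remove [kok] add [ceuej,nyk] -> 12 lines: ttlz lcrp liqgd ceuej nyk pyn hlsi gut rcndt eyum hol emnfm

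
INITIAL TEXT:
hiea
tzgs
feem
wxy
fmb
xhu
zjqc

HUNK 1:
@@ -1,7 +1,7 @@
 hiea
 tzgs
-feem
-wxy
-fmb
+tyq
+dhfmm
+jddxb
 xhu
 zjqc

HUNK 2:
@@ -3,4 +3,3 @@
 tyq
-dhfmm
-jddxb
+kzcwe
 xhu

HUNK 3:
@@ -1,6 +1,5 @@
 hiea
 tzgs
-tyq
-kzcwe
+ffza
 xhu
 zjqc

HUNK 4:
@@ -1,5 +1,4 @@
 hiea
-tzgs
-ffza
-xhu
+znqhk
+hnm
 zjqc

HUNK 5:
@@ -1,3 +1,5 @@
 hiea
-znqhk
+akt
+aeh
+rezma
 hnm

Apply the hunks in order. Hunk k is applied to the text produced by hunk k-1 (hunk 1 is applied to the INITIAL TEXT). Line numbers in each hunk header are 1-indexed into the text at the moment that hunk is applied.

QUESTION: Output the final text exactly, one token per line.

Hunk 1: at line 1 remove [feem,wxy,fmb] add [tyq,dhfmm,jddxb] -> 7 lines: hiea tzgs tyq dhfmm jddxb xhu zjqc
Hunk 2: at line 3 remove [dhfmm,jddxb] add [kzcwe] -> 6 lines: hiea tzgs tyq kzcwe xhu zjqc
Hunk 3: at line 1 remove [tyq,kzcwe] add [ffza] -> 5 lines: hiea tzgs ffza xhu zjqc
Hunk 4: at line 1 remove [tzgs,ffza,xhu] add [znqhk,hnm] -> 4 lines: hiea znqhk hnm zjqc
Hunk 5: at line 1 remove [znqhk] add [akt,aeh,rezma] -> 6 lines: hiea akt aeh rezma hnm zjqc

Answer: hiea
akt
aeh
rezma
hnm
zjqc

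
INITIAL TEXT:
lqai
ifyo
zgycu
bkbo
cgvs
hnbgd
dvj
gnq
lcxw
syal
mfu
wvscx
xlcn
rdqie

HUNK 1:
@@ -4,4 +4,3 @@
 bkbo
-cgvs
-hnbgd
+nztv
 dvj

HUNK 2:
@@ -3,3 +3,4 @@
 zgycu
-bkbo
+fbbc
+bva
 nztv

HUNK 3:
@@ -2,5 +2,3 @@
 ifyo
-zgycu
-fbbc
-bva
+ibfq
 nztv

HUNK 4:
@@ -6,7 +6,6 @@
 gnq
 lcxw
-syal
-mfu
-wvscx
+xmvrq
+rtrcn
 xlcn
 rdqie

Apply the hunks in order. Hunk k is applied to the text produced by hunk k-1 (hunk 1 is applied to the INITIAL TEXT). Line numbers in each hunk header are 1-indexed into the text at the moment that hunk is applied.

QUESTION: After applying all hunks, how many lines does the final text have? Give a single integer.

Answer: 11

Derivation:
Hunk 1: at line 4 remove [cgvs,hnbgd] add [nztv] -> 13 lines: lqai ifyo zgycu bkbo nztv dvj gnq lcxw syal mfu wvscx xlcn rdqie
Hunk 2: at line 3 remove [bkbo] add [fbbc,bva] -> 14 lines: lqai ifyo zgycu fbbc bva nztv dvj gnq lcxw syal mfu wvscx xlcn rdqie
Hunk 3: at line 2 remove [zgycu,fbbc,bva] add [ibfq] -> 12 lines: lqai ifyo ibfq nztv dvj gnq lcxw syal mfu wvscx xlcn rdqie
Hunk 4: at line 6 remove [syal,mfu,wvscx] add [xmvrq,rtrcn] -> 11 lines: lqai ifyo ibfq nztv dvj gnq lcxw xmvrq rtrcn xlcn rdqie
Final line count: 11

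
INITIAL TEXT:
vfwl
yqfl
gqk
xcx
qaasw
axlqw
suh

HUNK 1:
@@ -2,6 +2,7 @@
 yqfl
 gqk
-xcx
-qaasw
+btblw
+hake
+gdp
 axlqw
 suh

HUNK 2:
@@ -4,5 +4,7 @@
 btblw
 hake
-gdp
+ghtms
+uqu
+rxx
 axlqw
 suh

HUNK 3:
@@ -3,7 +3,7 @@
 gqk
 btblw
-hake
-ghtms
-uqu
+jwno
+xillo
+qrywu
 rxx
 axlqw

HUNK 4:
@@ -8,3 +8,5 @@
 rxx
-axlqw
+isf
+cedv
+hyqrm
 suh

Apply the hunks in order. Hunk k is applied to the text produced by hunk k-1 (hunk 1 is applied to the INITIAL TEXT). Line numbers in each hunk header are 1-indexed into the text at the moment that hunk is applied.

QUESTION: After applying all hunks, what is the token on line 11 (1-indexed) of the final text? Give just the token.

Answer: hyqrm

Derivation:
Hunk 1: at line 2 remove [xcx,qaasw] add [btblw,hake,gdp] -> 8 lines: vfwl yqfl gqk btblw hake gdp axlqw suh
Hunk 2: at line 4 remove [gdp] add [ghtms,uqu,rxx] -> 10 lines: vfwl yqfl gqk btblw hake ghtms uqu rxx axlqw suh
Hunk 3: at line 3 remove [hake,ghtms,uqu] add [jwno,xillo,qrywu] -> 10 lines: vfwl yqfl gqk btblw jwno xillo qrywu rxx axlqw suh
Hunk 4: at line 8 remove [axlqw] add [isf,cedv,hyqrm] -> 12 lines: vfwl yqfl gqk btblw jwno xillo qrywu rxx isf cedv hyqrm suh
Final line 11: hyqrm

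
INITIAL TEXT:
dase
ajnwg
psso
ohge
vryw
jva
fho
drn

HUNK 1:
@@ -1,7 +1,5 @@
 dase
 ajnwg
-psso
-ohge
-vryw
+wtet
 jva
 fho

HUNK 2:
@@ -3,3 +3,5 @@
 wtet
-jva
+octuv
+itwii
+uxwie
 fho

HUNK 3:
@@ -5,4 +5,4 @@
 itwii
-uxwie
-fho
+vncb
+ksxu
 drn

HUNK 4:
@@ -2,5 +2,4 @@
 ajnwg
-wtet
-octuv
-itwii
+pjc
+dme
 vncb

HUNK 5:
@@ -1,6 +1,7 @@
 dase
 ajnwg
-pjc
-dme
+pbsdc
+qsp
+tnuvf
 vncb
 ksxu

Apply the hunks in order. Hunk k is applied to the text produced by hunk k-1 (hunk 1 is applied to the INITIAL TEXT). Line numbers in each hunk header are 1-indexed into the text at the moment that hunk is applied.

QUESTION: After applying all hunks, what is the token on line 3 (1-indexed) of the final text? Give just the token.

Answer: pbsdc

Derivation:
Hunk 1: at line 1 remove [psso,ohge,vryw] add [wtet] -> 6 lines: dase ajnwg wtet jva fho drn
Hunk 2: at line 3 remove [jva] add [octuv,itwii,uxwie] -> 8 lines: dase ajnwg wtet octuv itwii uxwie fho drn
Hunk 3: at line 5 remove [uxwie,fho] add [vncb,ksxu] -> 8 lines: dase ajnwg wtet octuv itwii vncb ksxu drn
Hunk 4: at line 2 remove [wtet,octuv,itwii] add [pjc,dme] -> 7 lines: dase ajnwg pjc dme vncb ksxu drn
Hunk 5: at line 1 remove [pjc,dme] add [pbsdc,qsp,tnuvf] -> 8 lines: dase ajnwg pbsdc qsp tnuvf vncb ksxu drn
Final line 3: pbsdc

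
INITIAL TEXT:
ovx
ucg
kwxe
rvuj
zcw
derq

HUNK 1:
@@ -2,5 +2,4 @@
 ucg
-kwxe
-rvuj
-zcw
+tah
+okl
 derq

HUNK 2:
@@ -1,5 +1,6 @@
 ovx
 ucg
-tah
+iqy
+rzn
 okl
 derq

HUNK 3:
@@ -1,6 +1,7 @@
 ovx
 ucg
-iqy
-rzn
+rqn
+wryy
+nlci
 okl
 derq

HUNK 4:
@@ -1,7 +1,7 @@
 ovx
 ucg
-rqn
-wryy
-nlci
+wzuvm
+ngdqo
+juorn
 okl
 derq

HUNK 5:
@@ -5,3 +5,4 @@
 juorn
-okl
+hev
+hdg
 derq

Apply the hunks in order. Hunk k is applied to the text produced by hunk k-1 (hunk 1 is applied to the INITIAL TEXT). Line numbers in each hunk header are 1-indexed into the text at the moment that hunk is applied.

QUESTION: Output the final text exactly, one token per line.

Hunk 1: at line 2 remove [kwxe,rvuj,zcw] add [tah,okl] -> 5 lines: ovx ucg tah okl derq
Hunk 2: at line 1 remove [tah] add [iqy,rzn] -> 6 lines: ovx ucg iqy rzn okl derq
Hunk 3: at line 1 remove [iqy,rzn] add [rqn,wryy,nlci] -> 7 lines: ovx ucg rqn wryy nlci okl derq
Hunk 4: at line 1 remove [rqn,wryy,nlci] add [wzuvm,ngdqo,juorn] -> 7 lines: ovx ucg wzuvm ngdqo juorn okl derq
Hunk 5: at line 5 remove [okl] add [hev,hdg] -> 8 lines: ovx ucg wzuvm ngdqo juorn hev hdg derq

Answer: ovx
ucg
wzuvm
ngdqo
juorn
hev
hdg
derq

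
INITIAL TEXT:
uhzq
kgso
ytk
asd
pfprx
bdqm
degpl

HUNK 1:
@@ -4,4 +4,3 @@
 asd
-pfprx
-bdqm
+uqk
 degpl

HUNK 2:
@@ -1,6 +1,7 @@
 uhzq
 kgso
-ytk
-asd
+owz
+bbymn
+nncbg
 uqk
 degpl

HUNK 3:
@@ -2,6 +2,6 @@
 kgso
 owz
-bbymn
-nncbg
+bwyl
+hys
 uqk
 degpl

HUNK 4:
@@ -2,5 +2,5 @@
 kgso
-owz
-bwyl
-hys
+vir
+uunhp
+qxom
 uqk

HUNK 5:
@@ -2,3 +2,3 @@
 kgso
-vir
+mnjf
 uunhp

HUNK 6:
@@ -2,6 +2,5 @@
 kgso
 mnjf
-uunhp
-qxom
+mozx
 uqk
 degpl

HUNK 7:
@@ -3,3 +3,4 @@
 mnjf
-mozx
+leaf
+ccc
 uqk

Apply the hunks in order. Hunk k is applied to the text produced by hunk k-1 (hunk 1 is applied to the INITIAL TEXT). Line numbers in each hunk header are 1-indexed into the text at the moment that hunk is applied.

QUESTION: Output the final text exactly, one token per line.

Answer: uhzq
kgso
mnjf
leaf
ccc
uqk
degpl

Derivation:
Hunk 1: at line 4 remove [pfprx,bdqm] add [uqk] -> 6 lines: uhzq kgso ytk asd uqk degpl
Hunk 2: at line 1 remove [ytk,asd] add [owz,bbymn,nncbg] -> 7 lines: uhzq kgso owz bbymn nncbg uqk degpl
Hunk 3: at line 2 remove [bbymn,nncbg] add [bwyl,hys] -> 7 lines: uhzq kgso owz bwyl hys uqk degpl
Hunk 4: at line 2 remove [owz,bwyl,hys] add [vir,uunhp,qxom] -> 7 lines: uhzq kgso vir uunhp qxom uqk degpl
Hunk 5: at line 2 remove [vir] add [mnjf] -> 7 lines: uhzq kgso mnjf uunhp qxom uqk degpl
Hunk 6: at line 2 remove [uunhp,qxom] add [mozx] -> 6 lines: uhzq kgso mnjf mozx uqk degpl
Hunk 7: at line 3 remove [mozx] add [leaf,ccc] -> 7 lines: uhzq kgso mnjf leaf ccc uqk degpl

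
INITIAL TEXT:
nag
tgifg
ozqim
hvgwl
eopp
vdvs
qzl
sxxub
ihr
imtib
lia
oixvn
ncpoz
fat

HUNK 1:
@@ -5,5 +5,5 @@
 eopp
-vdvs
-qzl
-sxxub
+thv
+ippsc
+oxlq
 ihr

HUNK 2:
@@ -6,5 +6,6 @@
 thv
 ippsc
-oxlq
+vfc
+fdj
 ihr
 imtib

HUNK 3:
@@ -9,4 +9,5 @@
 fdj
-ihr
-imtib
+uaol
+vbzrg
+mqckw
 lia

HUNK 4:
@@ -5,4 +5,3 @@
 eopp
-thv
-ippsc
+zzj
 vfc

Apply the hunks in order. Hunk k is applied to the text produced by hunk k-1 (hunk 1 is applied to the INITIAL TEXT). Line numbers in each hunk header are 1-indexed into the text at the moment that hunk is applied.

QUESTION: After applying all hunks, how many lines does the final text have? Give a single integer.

Hunk 1: at line 5 remove [vdvs,qzl,sxxub] add [thv,ippsc,oxlq] -> 14 lines: nag tgifg ozqim hvgwl eopp thv ippsc oxlq ihr imtib lia oixvn ncpoz fat
Hunk 2: at line 6 remove [oxlq] add [vfc,fdj] -> 15 lines: nag tgifg ozqim hvgwl eopp thv ippsc vfc fdj ihr imtib lia oixvn ncpoz fat
Hunk 3: at line 9 remove [ihr,imtib] add [uaol,vbzrg,mqckw] -> 16 lines: nag tgifg ozqim hvgwl eopp thv ippsc vfc fdj uaol vbzrg mqckw lia oixvn ncpoz fat
Hunk 4: at line 5 remove [thv,ippsc] add [zzj] -> 15 lines: nag tgifg ozqim hvgwl eopp zzj vfc fdj uaol vbzrg mqckw lia oixvn ncpoz fat
Final line count: 15

Answer: 15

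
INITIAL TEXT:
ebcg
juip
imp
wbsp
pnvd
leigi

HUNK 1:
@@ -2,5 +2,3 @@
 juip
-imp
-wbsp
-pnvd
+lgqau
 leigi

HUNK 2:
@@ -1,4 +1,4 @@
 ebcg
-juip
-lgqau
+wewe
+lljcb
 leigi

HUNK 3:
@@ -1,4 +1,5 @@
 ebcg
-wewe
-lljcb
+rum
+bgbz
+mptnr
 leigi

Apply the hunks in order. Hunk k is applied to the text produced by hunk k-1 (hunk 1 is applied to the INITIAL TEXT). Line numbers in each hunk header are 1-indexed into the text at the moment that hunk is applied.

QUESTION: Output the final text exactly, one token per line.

Answer: ebcg
rum
bgbz
mptnr
leigi

Derivation:
Hunk 1: at line 2 remove [imp,wbsp,pnvd] add [lgqau] -> 4 lines: ebcg juip lgqau leigi
Hunk 2: at line 1 remove [juip,lgqau] add [wewe,lljcb] -> 4 lines: ebcg wewe lljcb leigi
Hunk 3: at line 1 remove [wewe,lljcb] add [rum,bgbz,mptnr] -> 5 lines: ebcg rum bgbz mptnr leigi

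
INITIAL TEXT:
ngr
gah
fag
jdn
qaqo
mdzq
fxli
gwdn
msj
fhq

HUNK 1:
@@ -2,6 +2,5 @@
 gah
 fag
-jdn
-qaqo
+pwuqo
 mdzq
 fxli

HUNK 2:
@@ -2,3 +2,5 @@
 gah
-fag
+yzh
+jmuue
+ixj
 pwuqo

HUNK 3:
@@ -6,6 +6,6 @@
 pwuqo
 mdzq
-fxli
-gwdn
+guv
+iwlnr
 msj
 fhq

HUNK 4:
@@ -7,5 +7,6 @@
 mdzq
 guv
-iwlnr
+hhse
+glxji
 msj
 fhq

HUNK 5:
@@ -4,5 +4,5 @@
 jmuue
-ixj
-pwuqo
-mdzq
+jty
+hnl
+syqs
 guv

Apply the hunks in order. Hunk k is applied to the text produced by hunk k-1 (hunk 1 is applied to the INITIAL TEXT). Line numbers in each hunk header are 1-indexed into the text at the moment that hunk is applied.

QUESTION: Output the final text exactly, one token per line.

Answer: ngr
gah
yzh
jmuue
jty
hnl
syqs
guv
hhse
glxji
msj
fhq

Derivation:
Hunk 1: at line 2 remove [jdn,qaqo] add [pwuqo] -> 9 lines: ngr gah fag pwuqo mdzq fxli gwdn msj fhq
Hunk 2: at line 2 remove [fag] add [yzh,jmuue,ixj] -> 11 lines: ngr gah yzh jmuue ixj pwuqo mdzq fxli gwdn msj fhq
Hunk 3: at line 6 remove [fxli,gwdn] add [guv,iwlnr] -> 11 lines: ngr gah yzh jmuue ixj pwuqo mdzq guv iwlnr msj fhq
Hunk 4: at line 7 remove [iwlnr] add [hhse,glxji] -> 12 lines: ngr gah yzh jmuue ixj pwuqo mdzq guv hhse glxji msj fhq
Hunk 5: at line 4 remove [ixj,pwuqo,mdzq] add [jty,hnl,syqs] -> 12 lines: ngr gah yzh jmuue jty hnl syqs guv hhse glxji msj fhq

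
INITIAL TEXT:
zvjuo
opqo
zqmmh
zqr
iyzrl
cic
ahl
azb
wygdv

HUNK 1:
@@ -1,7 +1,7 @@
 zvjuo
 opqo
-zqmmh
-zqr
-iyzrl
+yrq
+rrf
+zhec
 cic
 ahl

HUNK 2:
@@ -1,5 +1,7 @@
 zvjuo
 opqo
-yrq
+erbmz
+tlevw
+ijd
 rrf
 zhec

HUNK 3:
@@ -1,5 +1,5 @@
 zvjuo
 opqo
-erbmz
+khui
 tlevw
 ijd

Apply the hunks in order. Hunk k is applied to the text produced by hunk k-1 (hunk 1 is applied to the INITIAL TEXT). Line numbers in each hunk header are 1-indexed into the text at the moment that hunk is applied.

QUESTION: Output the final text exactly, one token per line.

Hunk 1: at line 1 remove [zqmmh,zqr,iyzrl] add [yrq,rrf,zhec] -> 9 lines: zvjuo opqo yrq rrf zhec cic ahl azb wygdv
Hunk 2: at line 1 remove [yrq] add [erbmz,tlevw,ijd] -> 11 lines: zvjuo opqo erbmz tlevw ijd rrf zhec cic ahl azb wygdv
Hunk 3: at line 1 remove [erbmz] add [khui] -> 11 lines: zvjuo opqo khui tlevw ijd rrf zhec cic ahl azb wygdv

Answer: zvjuo
opqo
khui
tlevw
ijd
rrf
zhec
cic
ahl
azb
wygdv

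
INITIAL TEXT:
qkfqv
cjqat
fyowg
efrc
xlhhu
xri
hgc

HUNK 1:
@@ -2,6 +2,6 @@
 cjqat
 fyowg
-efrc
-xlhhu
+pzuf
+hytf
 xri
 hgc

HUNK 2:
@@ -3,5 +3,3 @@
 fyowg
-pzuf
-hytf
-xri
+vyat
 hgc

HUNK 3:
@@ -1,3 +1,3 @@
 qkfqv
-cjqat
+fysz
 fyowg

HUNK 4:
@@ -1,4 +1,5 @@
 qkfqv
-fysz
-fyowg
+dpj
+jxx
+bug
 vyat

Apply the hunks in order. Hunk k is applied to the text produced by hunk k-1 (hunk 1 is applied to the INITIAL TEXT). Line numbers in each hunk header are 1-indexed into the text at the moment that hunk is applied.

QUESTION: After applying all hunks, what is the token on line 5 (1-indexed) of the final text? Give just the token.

Hunk 1: at line 2 remove [efrc,xlhhu] add [pzuf,hytf] -> 7 lines: qkfqv cjqat fyowg pzuf hytf xri hgc
Hunk 2: at line 3 remove [pzuf,hytf,xri] add [vyat] -> 5 lines: qkfqv cjqat fyowg vyat hgc
Hunk 3: at line 1 remove [cjqat] add [fysz] -> 5 lines: qkfqv fysz fyowg vyat hgc
Hunk 4: at line 1 remove [fysz,fyowg] add [dpj,jxx,bug] -> 6 lines: qkfqv dpj jxx bug vyat hgc
Final line 5: vyat

Answer: vyat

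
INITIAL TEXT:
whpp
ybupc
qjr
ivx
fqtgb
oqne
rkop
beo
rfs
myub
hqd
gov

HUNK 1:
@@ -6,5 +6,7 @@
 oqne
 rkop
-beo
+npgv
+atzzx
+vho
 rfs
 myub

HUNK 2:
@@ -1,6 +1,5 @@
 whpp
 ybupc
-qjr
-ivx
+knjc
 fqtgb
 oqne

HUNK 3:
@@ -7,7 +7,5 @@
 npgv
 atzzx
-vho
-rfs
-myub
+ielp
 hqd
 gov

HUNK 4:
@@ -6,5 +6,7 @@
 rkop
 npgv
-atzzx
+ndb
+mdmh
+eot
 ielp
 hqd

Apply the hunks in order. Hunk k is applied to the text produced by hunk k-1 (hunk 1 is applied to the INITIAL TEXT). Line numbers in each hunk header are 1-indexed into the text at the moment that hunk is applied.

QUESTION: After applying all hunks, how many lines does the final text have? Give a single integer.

Hunk 1: at line 6 remove [beo] add [npgv,atzzx,vho] -> 14 lines: whpp ybupc qjr ivx fqtgb oqne rkop npgv atzzx vho rfs myub hqd gov
Hunk 2: at line 1 remove [qjr,ivx] add [knjc] -> 13 lines: whpp ybupc knjc fqtgb oqne rkop npgv atzzx vho rfs myub hqd gov
Hunk 3: at line 7 remove [vho,rfs,myub] add [ielp] -> 11 lines: whpp ybupc knjc fqtgb oqne rkop npgv atzzx ielp hqd gov
Hunk 4: at line 6 remove [atzzx] add [ndb,mdmh,eot] -> 13 lines: whpp ybupc knjc fqtgb oqne rkop npgv ndb mdmh eot ielp hqd gov
Final line count: 13

Answer: 13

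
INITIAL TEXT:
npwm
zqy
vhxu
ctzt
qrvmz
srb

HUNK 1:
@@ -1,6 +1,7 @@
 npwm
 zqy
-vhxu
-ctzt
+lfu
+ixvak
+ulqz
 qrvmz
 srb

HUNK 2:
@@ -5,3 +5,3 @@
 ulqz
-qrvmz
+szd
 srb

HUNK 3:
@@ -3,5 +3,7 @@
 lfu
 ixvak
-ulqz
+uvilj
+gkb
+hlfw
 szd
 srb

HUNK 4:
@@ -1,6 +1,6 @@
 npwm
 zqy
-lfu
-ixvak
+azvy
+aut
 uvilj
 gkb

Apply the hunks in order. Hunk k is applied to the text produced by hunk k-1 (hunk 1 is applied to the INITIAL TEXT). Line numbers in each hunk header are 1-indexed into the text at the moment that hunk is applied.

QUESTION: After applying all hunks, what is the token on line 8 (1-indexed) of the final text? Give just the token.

Hunk 1: at line 1 remove [vhxu,ctzt] add [lfu,ixvak,ulqz] -> 7 lines: npwm zqy lfu ixvak ulqz qrvmz srb
Hunk 2: at line 5 remove [qrvmz] add [szd] -> 7 lines: npwm zqy lfu ixvak ulqz szd srb
Hunk 3: at line 3 remove [ulqz] add [uvilj,gkb,hlfw] -> 9 lines: npwm zqy lfu ixvak uvilj gkb hlfw szd srb
Hunk 4: at line 1 remove [lfu,ixvak] add [azvy,aut] -> 9 lines: npwm zqy azvy aut uvilj gkb hlfw szd srb
Final line 8: szd

Answer: szd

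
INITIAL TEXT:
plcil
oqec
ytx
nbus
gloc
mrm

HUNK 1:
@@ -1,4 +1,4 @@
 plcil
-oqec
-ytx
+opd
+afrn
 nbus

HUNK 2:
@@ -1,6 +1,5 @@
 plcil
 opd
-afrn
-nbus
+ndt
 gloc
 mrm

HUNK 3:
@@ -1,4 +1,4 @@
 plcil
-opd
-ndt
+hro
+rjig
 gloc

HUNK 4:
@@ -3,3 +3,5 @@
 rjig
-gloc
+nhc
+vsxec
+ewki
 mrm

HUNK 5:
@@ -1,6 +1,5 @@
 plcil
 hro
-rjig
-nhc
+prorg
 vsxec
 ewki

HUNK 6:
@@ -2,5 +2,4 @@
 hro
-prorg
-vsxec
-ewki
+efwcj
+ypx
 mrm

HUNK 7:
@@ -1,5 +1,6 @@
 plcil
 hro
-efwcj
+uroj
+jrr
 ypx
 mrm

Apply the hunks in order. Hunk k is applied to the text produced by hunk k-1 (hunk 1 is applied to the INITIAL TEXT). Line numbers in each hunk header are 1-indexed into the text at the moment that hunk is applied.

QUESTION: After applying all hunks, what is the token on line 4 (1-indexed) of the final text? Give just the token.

Hunk 1: at line 1 remove [oqec,ytx] add [opd,afrn] -> 6 lines: plcil opd afrn nbus gloc mrm
Hunk 2: at line 1 remove [afrn,nbus] add [ndt] -> 5 lines: plcil opd ndt gloc mrm
Hunk 3: at line 1 remove [opd,ndt] add [hro,rjig] -> 5 lines: plcil hro rjig gloc mrm
Hunk 4: at line 3 remove [gloc] add [nhc,vsxec,ewki] -> 7 lines: plcil hro rjig nhc vsxec ewki mrm
Hunk 5: at line 1 remove [rjig,nhc] add [prorg] -> 6 lines: plcil hro prorg vsxec ewki mrm
Hunk 6: at line 2 remove [prorg,vsxec,ewki] add [efwcj,ypx] -> 5 lines: plcil hro efwcj ypx mrm
Hunk 7: at line 1 remove [efwcj] add [uroj,jrr] -> 6 lines: plcil hro uroj jrr ypx mrm
Final line 4: jrr

Answer: jrr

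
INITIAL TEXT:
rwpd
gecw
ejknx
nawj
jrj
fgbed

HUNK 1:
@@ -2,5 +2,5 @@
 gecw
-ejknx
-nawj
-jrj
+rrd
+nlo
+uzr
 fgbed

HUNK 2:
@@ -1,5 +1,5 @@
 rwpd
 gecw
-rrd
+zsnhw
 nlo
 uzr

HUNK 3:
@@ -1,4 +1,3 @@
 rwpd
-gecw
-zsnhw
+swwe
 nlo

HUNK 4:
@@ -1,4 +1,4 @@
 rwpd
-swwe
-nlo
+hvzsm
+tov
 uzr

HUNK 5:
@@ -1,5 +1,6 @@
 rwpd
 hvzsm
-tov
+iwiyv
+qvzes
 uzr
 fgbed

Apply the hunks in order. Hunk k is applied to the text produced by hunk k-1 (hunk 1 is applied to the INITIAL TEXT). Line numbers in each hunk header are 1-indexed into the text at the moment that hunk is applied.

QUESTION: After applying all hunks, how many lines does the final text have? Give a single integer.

Answer: 6

Derivation:
Hunk 1: at line 2 remove [ejknx,nawj,jrj] add [rrd,nlo,uzr] -> 6 lines: rwpd gecw rrd nlo uzr fgbed
Hunk 2: at line 1 remove [rrd] add [zsnhw] -> 6 lines: rwpd gecw zsnhw nlo uzr fgbed
Hunk 3: at line 1 remove [gecw,zsnhw] add [swwe] -> 5 lines: rwpd swwe nlo uzr fgbed
Hunk 4: at line 1 remove [swwe,nlo] add [hvzsm,tov] -> 5 lines: rwpd hvzsm tov uzr fgbed
Hunk 5: at line 1 remove [tov] add [iwiyv,qvzes] -> 6 lines: rwpd hvzsm iwiyv qvzes uzr fgbed
Final line count: 6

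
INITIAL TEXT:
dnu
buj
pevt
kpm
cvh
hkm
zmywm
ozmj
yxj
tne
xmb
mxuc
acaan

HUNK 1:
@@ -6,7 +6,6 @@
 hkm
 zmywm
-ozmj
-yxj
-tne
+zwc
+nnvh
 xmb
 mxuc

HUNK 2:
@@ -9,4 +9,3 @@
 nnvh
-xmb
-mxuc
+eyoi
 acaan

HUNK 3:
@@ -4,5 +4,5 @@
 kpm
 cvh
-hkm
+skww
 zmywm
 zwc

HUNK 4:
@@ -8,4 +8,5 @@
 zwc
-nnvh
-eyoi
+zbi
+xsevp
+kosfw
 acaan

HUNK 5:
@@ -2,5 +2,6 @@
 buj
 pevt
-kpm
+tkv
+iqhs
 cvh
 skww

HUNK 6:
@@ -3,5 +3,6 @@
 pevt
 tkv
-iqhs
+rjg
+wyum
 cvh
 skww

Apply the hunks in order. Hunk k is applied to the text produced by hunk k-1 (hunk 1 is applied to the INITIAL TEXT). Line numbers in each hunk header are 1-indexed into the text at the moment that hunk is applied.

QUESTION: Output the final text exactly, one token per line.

Answer: dnu
buj
pevt
tkv
rjg
wyum
cvh
skww
zmywm
zwc
zbi
xsevp
kosfw
acaan

Derivation:
Hunk 1: at line 6 remove [ozmj,yxj,tne] add [zwc,nnvh] -> 12 lines: dnu buj pevt kpm cvh hkm zmywm zwc nnvh xmb mxuc acaan
Hunk 2: at line 9 remove [xmb,mxuc] add [eyoi] -> 11 lines: dnu buj pevt kpm cvh hkm zmywm zwc nnvh eyoi acaan
Hunk 3: at line 4 remove [hkm] add [skww] -> 11 lines: dnu buj pevt kpm cvh skww zmywm zwc nnvh eyoi acaan
Hunk 4: at line 8 remove [nnvh,eyoi] add [zbi,xsevp,kosfw] -> 12 lines: dnu buj pevt kpm cvh skww zmywm zwc zbi xsevp kosfw acaan
Hunk 5: at line 2 remove [kpm] add [tkv,iqhs] -> 13 lines: dnu buj pevt tkv iqhs cvh skww zmywm zwc zbi xsevp kosfw acaan
Hunk 6: at line 3 remove [iqhs] add [rjg,wyum] -> 14 lines: dnu buj pevt tkv rjg wyum cvh skww zmywm zwc zbi xsevp kosfw acaan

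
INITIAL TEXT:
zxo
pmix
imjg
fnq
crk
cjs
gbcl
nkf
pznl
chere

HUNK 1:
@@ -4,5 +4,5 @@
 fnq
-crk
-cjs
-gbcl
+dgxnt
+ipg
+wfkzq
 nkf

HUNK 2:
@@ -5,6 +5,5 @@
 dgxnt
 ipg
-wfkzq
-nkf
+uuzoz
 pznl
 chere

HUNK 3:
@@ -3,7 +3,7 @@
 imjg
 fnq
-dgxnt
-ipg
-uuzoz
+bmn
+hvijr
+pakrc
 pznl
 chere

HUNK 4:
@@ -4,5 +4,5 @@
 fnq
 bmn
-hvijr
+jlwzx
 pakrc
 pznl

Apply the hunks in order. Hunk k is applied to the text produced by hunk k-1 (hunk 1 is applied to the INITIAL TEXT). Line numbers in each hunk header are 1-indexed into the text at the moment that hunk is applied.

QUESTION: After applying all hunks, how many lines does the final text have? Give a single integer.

Hunk 1: at line 4 remove [crk,cjs,gbcl] add [dgxnt,ipg,wfkzq] -> 10 lines: zxo pmix imjg fnq dgxnt ipg wfkzq nkf pznl chere
Hunk 2: at line 5 remove [wfkzq,nkf] add [uuzoz] -> 9 lines: zxo pmix imjg fnq dgxnt ipg uuzoz pznl chere
Hunk 3: at line 3 remove [dgxnt,ipg,uuzoz] add [bmn,hvijr,pakrc] -> 9 lines: zxo pmix imjg fnq bmn hvijr pakrc pznl chere
Hunk 4: at line 4 remove [hvijr] add [jlwzx] -> 9 lines: zxo pmix imjg fnq bmn jlwzx pakrc pznl chere
Final line count: 9

Answer: 9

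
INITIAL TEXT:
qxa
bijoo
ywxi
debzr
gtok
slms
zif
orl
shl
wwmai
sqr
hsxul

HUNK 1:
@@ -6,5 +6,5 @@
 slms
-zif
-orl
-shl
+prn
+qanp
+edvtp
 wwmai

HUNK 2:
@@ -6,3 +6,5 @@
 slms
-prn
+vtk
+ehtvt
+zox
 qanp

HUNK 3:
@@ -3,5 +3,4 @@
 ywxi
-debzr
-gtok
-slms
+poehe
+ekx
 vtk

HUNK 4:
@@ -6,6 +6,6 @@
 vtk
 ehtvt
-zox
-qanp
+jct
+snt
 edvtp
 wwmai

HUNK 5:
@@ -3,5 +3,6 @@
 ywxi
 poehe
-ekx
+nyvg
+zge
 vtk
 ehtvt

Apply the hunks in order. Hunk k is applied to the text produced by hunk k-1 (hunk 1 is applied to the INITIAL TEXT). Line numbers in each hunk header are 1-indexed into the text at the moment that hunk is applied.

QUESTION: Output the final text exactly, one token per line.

Hunk 1: at line 6 remove [zif,orl,shl] add [prn,qanp,edvtp] -> 12 lines: qxa bijoo ywxi debzr gtok slms prn qanp edvtp wwmai sqr hsxul
Hunk 2: at line 6 remove [prn] add [vtk,ehtvt,zox] -> 14 lines: qxa bijoo ywxi debzr gtok slms vtk ehtvt zox qanp edvtp wwmai sqr hsxul
Hunk 3: at line 3 remove [debzr,gtok,slms] add [poehe,ekx] -> 13 lines: qxa bijoo ywxi poehe ekx vtk ehtvt zox qanp edvtp wwmai sqr hsxul
Hunk 4: at line 6 remove [zox,qanp] add [jct,snt] -> 13 lines: qxa bijoo ywxi poehe ekx vtk ehtvt jct snt edvtp wwmai sqr hsxul
Hunk 5: at line 3 remove [ekx] add [nyvg,zge] -> 14 lines: qxa bijoo ywxi poehe nyvg zge vtk ehtvt jct snt edvtp wwmai sqr hsxul

Answer: qxa
bijoo
ywxi
poehe
nyvg
zge
vtk
ehtvt
jct
snt
edvtp
wwmai
sqr
hsxul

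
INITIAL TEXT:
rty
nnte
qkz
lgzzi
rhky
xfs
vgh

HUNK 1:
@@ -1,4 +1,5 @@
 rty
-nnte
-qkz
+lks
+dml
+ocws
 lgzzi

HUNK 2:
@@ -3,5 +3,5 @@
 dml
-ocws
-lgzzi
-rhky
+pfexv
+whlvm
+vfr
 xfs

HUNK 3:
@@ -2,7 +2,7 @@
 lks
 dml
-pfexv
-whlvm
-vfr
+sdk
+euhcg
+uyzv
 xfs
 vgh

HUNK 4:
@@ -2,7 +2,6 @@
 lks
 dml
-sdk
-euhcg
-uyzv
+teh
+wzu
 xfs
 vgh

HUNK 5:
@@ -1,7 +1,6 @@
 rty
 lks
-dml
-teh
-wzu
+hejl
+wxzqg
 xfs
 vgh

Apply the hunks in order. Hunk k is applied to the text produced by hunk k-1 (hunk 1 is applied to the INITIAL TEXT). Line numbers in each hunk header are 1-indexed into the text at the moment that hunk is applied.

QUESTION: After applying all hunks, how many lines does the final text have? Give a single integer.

Hunk 1: at line 1 remove [nnte,qkz] add [lks,dml,ocws] -> 8 lines: rty lks dml ocws lgzzi rhky xfs vgh
Hunk 2: at line 3 remove [ocws,lgzzi,rhky] add [pfexv,whlvm,vfr] -> 8 lines: rty lks dml pfexv whlvm vfr xfs vgh
Hunk 3: at line 2 remove [pfexv,whlvm,vfr] add [sdk,euhcg,uyzv] -> 8 lines: rty lks dml sdk euhcg uyzv xfs vgh
Hunk 4: at line 2 remove [sdk,euhcg,uyzv] add [teh,wzu] -> 7 lines: rty lks dml teh wzu xfs vgh
Hunk 5: at line 1 remove [dml,teh,wzu] add [hejl,wxzqg] -> 6 lines: rty lks hejl wxzqg xfs vgh
Final line count: 6

Answer: 6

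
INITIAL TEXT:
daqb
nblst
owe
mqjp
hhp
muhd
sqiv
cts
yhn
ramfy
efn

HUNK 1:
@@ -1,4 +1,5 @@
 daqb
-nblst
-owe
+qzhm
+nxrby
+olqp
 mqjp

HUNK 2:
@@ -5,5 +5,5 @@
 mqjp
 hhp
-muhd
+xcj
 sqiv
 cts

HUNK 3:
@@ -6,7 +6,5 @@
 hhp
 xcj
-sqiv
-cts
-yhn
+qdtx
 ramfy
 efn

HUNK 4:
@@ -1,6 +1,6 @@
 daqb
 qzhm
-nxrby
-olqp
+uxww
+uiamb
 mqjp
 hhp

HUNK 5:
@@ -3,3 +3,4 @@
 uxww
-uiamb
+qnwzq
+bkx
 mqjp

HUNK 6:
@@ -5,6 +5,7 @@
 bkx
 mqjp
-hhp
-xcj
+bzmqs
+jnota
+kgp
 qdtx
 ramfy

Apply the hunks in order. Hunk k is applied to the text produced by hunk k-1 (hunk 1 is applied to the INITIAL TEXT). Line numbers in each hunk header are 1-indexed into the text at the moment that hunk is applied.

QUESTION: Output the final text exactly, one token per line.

Hunk 1: at line 1 remove [nblst,owe] add [qzhm,nxrby,olqp] -> 12 lines: daqb qzhm nxrby olqp mqjp hhp muhd sqiv cts yhn ramfy efn
Hunk 2: at line 5 remove [muhd] add [xcj] -> 12 lines: daqb qzhm nxrby olqp mqjp hhp xcj sqiv cts yhn ramfy efn
Hunk 3: at line 6 remove [sqiv,cts,yhn] add [qdtx] -> 10 lines: daqb qzhm nxrby olqp mqjp hhp xcj qdtx ramfy efn
Hunk 4: at line 1 remove [nxrby,olqp] add [uxww,uiamb] -> 10 lines: daqb qzhm uxww uiamb mqjp hhp xcj qdtx ramfy efn
Hunk 5: at line 3 remove [uiamb] add [qnwzq,bkx] -> 11 lines: daqb qzhm uxww qnwzq bkx mqjp hhp xcj qdtx ramfy efn
Hunk 6: at line 5 remove [hhp,xcj] add [bzmqs,jnota,kgp] -> 12 lines: daqb qzhm uxww qnwzq bkx mqjp bzmqs jnota kgp qdtx ramfy efn

Answer: daqb
qzhm
uxww
qnwzq
bkx
mqjp
bzmqs
jnota
kgp
qdtx
ramfy
efn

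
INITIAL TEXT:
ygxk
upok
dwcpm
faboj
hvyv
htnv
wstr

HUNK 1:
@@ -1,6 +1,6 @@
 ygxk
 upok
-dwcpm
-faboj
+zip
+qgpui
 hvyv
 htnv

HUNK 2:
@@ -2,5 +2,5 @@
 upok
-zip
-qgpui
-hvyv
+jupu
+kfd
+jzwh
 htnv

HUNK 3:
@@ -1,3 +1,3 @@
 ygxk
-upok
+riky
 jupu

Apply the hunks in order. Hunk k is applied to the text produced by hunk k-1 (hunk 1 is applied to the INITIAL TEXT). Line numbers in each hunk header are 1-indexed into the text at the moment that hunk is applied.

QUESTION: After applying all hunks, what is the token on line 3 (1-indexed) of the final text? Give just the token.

Answer: jupu

Derivation:
Hunk 1: at line 1 remove [dwcpm,faboj] add [zip,qgpui] -> 7 lines: ygxk upok zip qgpui hvyv htnv wstr
Hunk 2: at line 2 remove [zip,qgpui,hvyv] add [jupu,kfd,jzwh] -> 7 lines: ygxk upok jupu kfd jzwh htnv wstr
Hunk 3: at line 1 remove [upok] add [riky] -> 7 lines: ygxk riky jupu kfd jzwh htnv wstr
Final line 3: jupu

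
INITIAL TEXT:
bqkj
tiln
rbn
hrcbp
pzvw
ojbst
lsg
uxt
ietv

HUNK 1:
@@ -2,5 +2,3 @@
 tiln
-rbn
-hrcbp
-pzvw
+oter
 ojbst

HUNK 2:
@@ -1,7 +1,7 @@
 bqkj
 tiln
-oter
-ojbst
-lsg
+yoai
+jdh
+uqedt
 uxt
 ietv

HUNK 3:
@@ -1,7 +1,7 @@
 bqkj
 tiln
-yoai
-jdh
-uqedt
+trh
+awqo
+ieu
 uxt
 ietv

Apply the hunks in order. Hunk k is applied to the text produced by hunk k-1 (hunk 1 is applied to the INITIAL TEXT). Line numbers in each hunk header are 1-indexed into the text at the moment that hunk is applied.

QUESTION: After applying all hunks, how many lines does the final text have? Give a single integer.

Answer: 7

Derivation:
Hunk 1: at line 2 remove [rbn,hrcbp,pzvw] add [oter] -> 7 lines: bqkj tiln oter ojbst lsg uxt ietv
Hunk 2: at line 1 remove [oter,ojbst,lsg] add [yoai,jdh,uqedt] -> 7 lines: bqkj tiln yoai jdh uqedt uxt ietv
Hunk 3: at line 1 remove [yoai,jdh,uqedt] add [trh,awqo,ieu] -> 7 lines: bqkj tiln trh awqo ieu uxt ietv
Final line count: 7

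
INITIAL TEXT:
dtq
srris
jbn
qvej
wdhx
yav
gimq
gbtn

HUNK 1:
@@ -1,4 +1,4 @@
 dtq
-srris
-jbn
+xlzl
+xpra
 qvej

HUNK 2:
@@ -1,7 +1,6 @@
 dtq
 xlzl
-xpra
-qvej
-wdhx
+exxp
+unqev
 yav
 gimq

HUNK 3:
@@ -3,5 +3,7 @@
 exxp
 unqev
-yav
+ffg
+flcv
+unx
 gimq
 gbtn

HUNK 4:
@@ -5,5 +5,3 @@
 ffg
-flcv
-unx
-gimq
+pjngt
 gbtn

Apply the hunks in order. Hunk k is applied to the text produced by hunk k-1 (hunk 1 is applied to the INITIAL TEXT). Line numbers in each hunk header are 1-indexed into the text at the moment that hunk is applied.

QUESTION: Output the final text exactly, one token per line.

Hunk 1: at line 1 remove [srris,jbn] add [xlzl,xpra] -> 8 lines: dtq xlzl xpra qvej wdhx yav gimq gbtn
Hunk 2: at line 1 remove [xpra,qvej,wdhx] add [exxp,unqev] -> 7 lines: dtq xlzl exxp unqev yav gimq gbtn
Hunk 3: at line 3 remove [yav] add [ffg,flcv,unx] -> 9 lines: dtq xlzl exxp unqev ffg flcv unx gimq gbtn
Hunk 4: at line 5 remove [flcv,unx,gimq] add [pjngt] -> 7 lines: dtq xlzl exxp unqev ffg pjngt gbtn

Answer: dtq
xlzl
exxp
unqev
ffg
pjngt
gbtn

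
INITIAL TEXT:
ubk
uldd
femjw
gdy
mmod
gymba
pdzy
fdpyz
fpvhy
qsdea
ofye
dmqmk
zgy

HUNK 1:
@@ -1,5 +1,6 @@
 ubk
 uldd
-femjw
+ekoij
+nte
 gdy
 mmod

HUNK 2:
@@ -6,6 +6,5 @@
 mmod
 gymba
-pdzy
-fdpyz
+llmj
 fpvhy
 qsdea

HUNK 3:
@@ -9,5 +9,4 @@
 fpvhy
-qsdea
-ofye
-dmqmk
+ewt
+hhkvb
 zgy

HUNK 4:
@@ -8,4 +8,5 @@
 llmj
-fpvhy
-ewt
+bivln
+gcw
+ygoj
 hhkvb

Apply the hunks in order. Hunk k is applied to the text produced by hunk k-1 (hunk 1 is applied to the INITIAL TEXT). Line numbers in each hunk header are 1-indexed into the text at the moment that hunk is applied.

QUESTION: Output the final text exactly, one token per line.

Answer: ubk
uldd
ekoij
nte
gdy
mmod
gymba
llmj
bivln
gcw
ygoj
hhkvb
zgy

Derivation:
Hunk 1: at line 1 remove [femjw] add [ekoij,nte] -> 14 lines: ubk uldd ekoij nte gdy mmod gymba pdzy fdpyz fpvhy qsdea ofye dmqmk zgy
Hunk 2: at line 6 remove [pdzy,fdpyz] add [llmj] -> 13 lines: ubk uldd ekoij nte gdy mmod gymba llmj fpvhy qsdea ofye dmqmk zgy
Hunk 3: at line 9 remove [qsdea,ofye,dmqmk] add [ewt,hhkvb] -> 12 lines: ubk uldd ekoij nte gdy mmod gymba llmj fpvhy ewt hhkvb zgy
Hunk 4: at line 8 remove [fpvhy,ewt] add [bivln,gcw,ygoj] -> 13 lines: ubk uldd ekoij nte gdy mmod gymba llmj bivln gcw ygoj hhkvb zgy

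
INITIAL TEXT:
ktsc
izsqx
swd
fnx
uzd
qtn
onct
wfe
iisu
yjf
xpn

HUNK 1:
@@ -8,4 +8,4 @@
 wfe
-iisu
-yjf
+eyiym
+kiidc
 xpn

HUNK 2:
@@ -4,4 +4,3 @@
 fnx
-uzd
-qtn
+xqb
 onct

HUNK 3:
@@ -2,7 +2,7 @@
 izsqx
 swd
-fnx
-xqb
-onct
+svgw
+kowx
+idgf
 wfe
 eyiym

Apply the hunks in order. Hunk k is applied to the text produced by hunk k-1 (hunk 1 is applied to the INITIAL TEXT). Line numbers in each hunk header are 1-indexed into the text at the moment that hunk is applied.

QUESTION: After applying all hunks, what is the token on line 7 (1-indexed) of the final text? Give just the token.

Hunk 1: at line 8 remove [iisu,yjf] add [eyiym,kiidc] -> 11 lines: ktsc izsqx swd fnx uzd qtn onct wfe eyiym kiidc xpn
Hunk 2: at line 4 remove [uzd,qtn] add [xqb] -> 10 lines: ktsc izsqx swd fnx xqb onct wfe eyiym kiidc xpn
Hunk 3: at line 2 remove [fnx,xqb,onct] add [svgw,kowx,idgf] -> 10 lines: ktsc izsqx swd svgw kowx idgf wfe eyiym kiidc xpn
Final line 7: wfe

Answer: wfe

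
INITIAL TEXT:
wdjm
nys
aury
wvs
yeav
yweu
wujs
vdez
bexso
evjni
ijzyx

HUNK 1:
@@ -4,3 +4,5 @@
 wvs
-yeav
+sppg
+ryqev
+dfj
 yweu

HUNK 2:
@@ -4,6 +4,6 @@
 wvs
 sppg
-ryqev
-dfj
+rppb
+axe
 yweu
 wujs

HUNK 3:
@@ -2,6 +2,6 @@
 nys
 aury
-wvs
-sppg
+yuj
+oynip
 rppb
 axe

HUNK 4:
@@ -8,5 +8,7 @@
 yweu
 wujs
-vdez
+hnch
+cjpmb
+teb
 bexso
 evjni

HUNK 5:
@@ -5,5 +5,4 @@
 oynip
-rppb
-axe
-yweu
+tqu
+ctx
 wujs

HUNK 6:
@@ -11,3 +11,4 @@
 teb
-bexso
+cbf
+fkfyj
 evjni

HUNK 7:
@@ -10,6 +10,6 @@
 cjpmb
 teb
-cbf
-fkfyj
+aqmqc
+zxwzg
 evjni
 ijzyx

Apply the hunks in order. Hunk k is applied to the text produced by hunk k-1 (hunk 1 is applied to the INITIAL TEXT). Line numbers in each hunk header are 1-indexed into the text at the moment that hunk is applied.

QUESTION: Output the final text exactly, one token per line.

Answer: wdjm
nys
aury
yuj
oynip
tqu
ctx
wujs
hnch
cjpmb
teb
aqmqc
zxwzg
evjni
ijzyx

Derivation:
Hunk 1: at line 4 remove [yeav] add [sppg,ryqev,dfj] -> 13 lines: wdjm nys aury wvs sppg ryqev dfj yweu wujs vdez bexso evjni ijzyx
Hunk 2: at line 4 remove [ryqev,dfj] add [rppb,axe] -> 13 lines: wdjm nys aury wvs sppg rppb axe yweu wujs vdez bexso evjni ijzyx
Hunk 3: at line 2 remove [wvs,sppg] add [yuj,oynip] -> 13 lines: wdjm nys aury yuj oynip rppb axe yweu wujs vdez bexso evjni ijzyx
Hunk 4: at line 8 remove [vdez] add [hnch,cjpmb,teb] -> 15 lines: wdjm nys aury yuj oynip rppb axe yweu wujs hnch cjpmb teb bexso evjni ijzyx
Hunk 5: at line 5 remove [rppb,axe,yweu] add [tqu,ctx] -> 14 lines: wdjm nys aury yuj oynip tqu ctx wujs hnch cjpmb teb bexso evjni ijzyx
Hunk 6: at line 11 remove [bexso] add [cbf,fkfyj] -> 15 lines: wdjm nys aury yuj oynip tqu ctx wujs hnch cjpmb teb cbf fkfyj evjni ijzyx
Hunk 7: at line 10 remove [cbf,fkfyj] add [aqmqc,zxwzg] -> 15 lines: wdjm nys aury yuj oynip tqu ctx wujs hnch cjpmb teb aqmqc zxwzg evjni ijzyx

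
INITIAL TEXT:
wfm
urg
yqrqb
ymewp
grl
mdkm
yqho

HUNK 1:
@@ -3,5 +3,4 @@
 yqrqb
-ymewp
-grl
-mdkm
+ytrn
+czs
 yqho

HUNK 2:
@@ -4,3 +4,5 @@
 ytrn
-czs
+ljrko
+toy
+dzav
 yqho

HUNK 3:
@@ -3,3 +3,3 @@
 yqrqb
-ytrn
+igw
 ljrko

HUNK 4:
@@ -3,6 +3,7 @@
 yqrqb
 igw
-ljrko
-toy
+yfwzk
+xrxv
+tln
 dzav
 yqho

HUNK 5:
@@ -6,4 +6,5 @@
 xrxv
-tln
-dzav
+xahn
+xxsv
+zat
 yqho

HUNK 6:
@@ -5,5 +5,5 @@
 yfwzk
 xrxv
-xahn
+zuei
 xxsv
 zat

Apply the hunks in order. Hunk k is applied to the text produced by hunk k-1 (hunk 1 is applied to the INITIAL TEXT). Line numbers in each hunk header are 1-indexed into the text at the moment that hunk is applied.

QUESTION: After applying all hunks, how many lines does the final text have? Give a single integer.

Answer: 10

Derivation:
Hunk 1: at line 3 remove [ymewp,grl,mdkm] add [ytrn,czs] -> 6 lines: wfm urg yqrqb ytrn czs yqho
Hunk 2: at line 4 remove [czs] add [ljrko,toy,dzav] -> 8 lines: wfm urg yqrqb ytrn ljrko toy dzav yqho
Hunk 3: at line 3 remove [ytrn] add [igw] -> 8 lines: wfm urg yqrqb igw ljrko toy dzav yqho
Hunk 4: at line 3 remove [ljrko,toy] add [yfwzk,xrxv,tln] -> 9 lines: wfm urg yqrqb igw yfwzk xrxv tln dzav yqho
Hunk 5: at line 6 remove [tln,dzav] add [xahn,xxsv,zat] -> 10 lines: wfm urg yqrqb igw yfwzk xrxv xahn xxsv zat yqho
Hunk 6: at line 5 remove [xahn] add [zuei] -> 10 lines: wfm urg yqrqb igw yfwzk xrxv zuei xxsv zat yqho
Final line count: 10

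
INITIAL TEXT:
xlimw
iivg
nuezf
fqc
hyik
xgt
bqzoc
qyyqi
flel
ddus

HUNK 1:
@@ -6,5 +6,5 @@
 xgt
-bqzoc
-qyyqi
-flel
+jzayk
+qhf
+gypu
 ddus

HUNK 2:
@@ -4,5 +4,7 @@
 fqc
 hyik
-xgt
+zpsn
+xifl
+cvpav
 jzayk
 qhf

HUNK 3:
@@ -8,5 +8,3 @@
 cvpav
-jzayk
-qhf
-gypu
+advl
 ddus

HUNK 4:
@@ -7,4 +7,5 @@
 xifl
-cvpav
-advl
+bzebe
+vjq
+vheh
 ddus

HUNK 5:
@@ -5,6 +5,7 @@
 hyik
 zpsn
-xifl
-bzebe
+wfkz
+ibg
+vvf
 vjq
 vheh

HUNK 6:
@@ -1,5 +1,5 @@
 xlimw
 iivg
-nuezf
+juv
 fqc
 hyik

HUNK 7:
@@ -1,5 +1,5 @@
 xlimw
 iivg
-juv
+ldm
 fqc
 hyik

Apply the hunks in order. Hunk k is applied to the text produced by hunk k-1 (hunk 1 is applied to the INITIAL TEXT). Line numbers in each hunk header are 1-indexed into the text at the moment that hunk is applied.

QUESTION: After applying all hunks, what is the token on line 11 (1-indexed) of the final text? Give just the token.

Answer: vheh

Derivation:
Hunk 1: at line 6 remove [bqzoc,qyyqi,flel] add [jzayk,qhf,gypu] -> 10 lines: xlimw iivg nuezf fqc hyik xgt jzayk qhf gypu ddus
Hunk 2: at line 4 remove [xgt] add [zpsn,xifl,cvpav] -> 12 lines: xlimw iivg nuezf fqc hyik zpsn xifl cvpav jzayk qhf gypu ddus
Hunk 3: at line 8 remove [jzayk,qhf,gypu] add [advl] -> 10 lines: xlimw iivg nuezf fqc hyik zpsn xifl cvpav advl ddus
Hunk 4: at line 7 remove [cvpav,advl] add [bzebe,vjq,vheh] -> 11 lines: xlimw iivg nuezf fqc hyik zpsn xifl bzebe vjq vheh ddus
Hunk 5: at line 5 remove [xifl,bzebe] add [wfkz,ibg,vvf] -> 12 lines: xlimw iivg nuezf fqc hyik zpsn wfkz ibg vvf vjq vheh ddus
Hunk 6: at line 1 remove [nuezf] add [juv] -> 12 lines: xlimw iivg juv fqc hyik zpsn wfkz ibg vvf vjq vheh ddus
Hunk 7: at line 1 remove [juv] add [ldm] -> 12 lines: xlimw iivg ldm fqc hyik zpsn wfkz ibg vvf vjq vheh ddus
Final line 11: vheh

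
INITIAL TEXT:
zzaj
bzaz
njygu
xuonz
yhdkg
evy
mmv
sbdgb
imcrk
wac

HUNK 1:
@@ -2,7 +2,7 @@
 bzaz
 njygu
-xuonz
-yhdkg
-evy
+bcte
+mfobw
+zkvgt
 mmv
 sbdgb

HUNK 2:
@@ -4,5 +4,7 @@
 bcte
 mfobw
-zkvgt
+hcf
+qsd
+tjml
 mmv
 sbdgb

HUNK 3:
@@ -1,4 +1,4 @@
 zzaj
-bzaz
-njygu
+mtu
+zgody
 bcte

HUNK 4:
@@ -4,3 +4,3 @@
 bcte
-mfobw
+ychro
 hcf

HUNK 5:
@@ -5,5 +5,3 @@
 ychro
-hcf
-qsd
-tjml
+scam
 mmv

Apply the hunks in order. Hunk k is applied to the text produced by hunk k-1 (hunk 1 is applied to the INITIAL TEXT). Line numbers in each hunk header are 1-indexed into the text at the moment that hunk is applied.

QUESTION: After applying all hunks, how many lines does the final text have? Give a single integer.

Hunk 1: at line 2 remove [xuonz,yhdkg,evy] add [bcte,mfobw,zkvgt] -> 10 lines: zzaj bzaz njygu bcte mfobw zkvgt mmv sbdgb imcrk wac
Hunk 2: at line 4 remove [zkvgt] add [hcf,qsd,tjml] -> 12 lines: zzaj bzaz njygu bcte mfobw hcf qsd tjml mmv sbdgb imcrk wac
Hunk 3: at line 1 remove [bzaz,njygu] add [mtu,zgody] -> 12 lines: zzaj mtu zgody bcte mfobw hcf qsd tjml mmv sbdgb imcrk wac
Hunk 4: at line 4 remove [mfobw] add [ychro] -> 12 lines: zzaj mtu zgody bcte ychro hcf qsd tjml mmv sbdgb imcrk wac
Hunk 5: at line 5 remove [hcf,qsd,tjml] add [scam] -> 10 lines: zzaj mtu zgody bcte ychro scam mmv sbdgb imcrk wac
Final line count: 10

Answer: 10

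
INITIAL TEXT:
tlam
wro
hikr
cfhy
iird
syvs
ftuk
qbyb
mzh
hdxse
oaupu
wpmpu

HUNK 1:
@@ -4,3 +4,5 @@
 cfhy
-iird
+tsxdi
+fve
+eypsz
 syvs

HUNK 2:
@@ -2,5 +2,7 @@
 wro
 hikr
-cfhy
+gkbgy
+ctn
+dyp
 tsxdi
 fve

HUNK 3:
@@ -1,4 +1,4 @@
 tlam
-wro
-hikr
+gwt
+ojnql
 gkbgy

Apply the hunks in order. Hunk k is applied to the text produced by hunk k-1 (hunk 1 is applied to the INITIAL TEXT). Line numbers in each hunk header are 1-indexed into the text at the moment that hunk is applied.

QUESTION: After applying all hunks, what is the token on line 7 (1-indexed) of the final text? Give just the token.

Hunk 1: at line 4 remove [iird] add [tsxdi,fve,eypsz] -> 14 lines: tlam wro hikr cfhy tsxdi fve eypsz syvs ftuk qbyb mzh hdxse oaupu wpmpu
Hunk 2: at line 2 remove [cfhy] add [gkbgy,ctn,dyp] -> 16 lines: tlam wro hikr gkbgy ctn dyp tsxdi fve eypsz syvs ftuk qbyb mzh hdxse oaupu wpmpu
Hunk 3: at line 1 remove [wro,hikr] add [gwt,ojnql] -> 16 lines: tlam gwt ojnql gkbgy ctn dyp tsxdi fve eypsz syvs ftuk qbyb mzh hdxse oaupu wpmpu
Final line 7: tsxdi

Answer: tsxdi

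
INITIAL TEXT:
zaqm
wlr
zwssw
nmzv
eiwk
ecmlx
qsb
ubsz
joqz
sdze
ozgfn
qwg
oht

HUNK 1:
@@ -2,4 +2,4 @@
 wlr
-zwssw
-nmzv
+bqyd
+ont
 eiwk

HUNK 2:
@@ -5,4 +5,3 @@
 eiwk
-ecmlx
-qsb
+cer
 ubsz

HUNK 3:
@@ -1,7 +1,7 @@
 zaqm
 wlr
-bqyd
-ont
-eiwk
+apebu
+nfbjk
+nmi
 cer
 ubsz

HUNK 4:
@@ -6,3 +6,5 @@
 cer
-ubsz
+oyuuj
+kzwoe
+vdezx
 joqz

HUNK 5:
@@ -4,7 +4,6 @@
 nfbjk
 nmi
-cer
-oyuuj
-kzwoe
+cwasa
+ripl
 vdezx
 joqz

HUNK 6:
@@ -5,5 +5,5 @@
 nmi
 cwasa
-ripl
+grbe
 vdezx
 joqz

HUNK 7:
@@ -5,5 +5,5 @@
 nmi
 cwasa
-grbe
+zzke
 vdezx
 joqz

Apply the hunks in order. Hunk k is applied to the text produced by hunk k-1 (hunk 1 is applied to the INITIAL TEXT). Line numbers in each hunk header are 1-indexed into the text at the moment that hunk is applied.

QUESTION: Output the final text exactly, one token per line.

Hunk 1: at line 2 remove [zwssw,nmzv] add [bqyd,ont] -> 13 lines: zaqm wlr bqyd ont eiwk ecmlx qsb ubsz joqz sdze ozgfn qwg oht
Hunk 2: at line 5 remove [ecmlx,qsb] add [cer] -> 12 lines: zaqm wlr bqyd ont eiwk cer ubsz joqz sdze ozgfn qwg oht
Hunk 3: at line 1 remove [bqyd,ont,eiwk] add [apebu,nfbjk,nmi] -> 12 lines: zaqm wlr apebu nfbjk nmi cer ubsz joqz sdze ozgfn qwg oht
Hunk 4: at line 6 remove [ubsz] add [oyuuj,kzwoe,vdezx] -> 14 lines: zaqm wlr apebu nfbjk nmi cer oyuuj kzwoe vdezx joqz sdze ozgfn qwg oht
Hunk 5: at line 4 remove [cer,oyuuj,kzwoe] add [cwasa,ripl] -> 13 lines: zaqm wlr apebu nfbjk nmi cwasa ripl vdezx joqz sdze ozgfn qwg oht
Hunk 6: at line 5 remove [ripl] add [grbe] -> 13 lines: zaqm wlr apebu nfbjk nmi cwasa grbe vdezx joqz sdze ozgfn qwg oht
Hunk 7: at line 5 remove [grbe] add [zzke] -> 13 lines: zaqm wlr apebu nfbjk nmi cwasa zzke vdezx joqz sdze ozgfn qwg oht

Answer: zaqm
wlr
apebu
nfbjk
nmi
cwasa
zzke
vdezx
joqz
sdze
ozgfn
qwg
oht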